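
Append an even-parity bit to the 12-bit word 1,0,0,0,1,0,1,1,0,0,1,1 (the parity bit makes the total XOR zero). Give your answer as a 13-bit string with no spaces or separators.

1000101100110

XOR of the 12 data bits: 1⊕0⊕0⊕0⊕1⊕0⊕1⊕1⊕0⊕0⊕1⊕1 = 0
Parity bit = 0 (so all 13 bits XOR to 0).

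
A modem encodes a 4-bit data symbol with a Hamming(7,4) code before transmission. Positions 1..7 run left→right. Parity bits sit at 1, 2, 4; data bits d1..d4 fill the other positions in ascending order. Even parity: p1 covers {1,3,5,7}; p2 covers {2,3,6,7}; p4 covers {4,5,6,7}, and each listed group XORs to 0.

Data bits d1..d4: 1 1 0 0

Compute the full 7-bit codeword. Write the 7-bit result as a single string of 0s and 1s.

Place data at non-parity positions: p1 p2 1 p4 1 0 0
p1 (pos 1,3,5,7): XOR of data positions = 1⊕1⊕0 = 0
p2 (pos 2,3,6,7): XOR of data positions = 1⊕0⊕0 = 1
p4 (pos 4,5,6,7): XOR of data positions = 1⊕0⊕0 = 1
Codeword: 0111100

0111100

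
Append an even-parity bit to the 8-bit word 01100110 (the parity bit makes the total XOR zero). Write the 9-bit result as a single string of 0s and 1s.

XOR of the 8 data bits: 0⊕1⊕1⊕0⊕0⊕1⊕1⊕0 = 0
Parity bit = 0 (so all 9 bits XOR to 0).

011001100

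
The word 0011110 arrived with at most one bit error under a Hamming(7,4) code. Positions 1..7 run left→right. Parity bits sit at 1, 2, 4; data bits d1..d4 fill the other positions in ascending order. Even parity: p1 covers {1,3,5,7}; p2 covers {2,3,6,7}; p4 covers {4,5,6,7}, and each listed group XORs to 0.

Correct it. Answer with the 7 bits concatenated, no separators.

s1 (pos 1,3,5,7): 0⊕1⊕1⊕0 = 0
s2 (pos 2,3,6,7): 0⊕1⊕1⊕0 = 0
s4 (pos 4,5,6,7): 1⊕1⊕1⊕0 = 1
Syndrome s4…s1 = 100 → error at position 4.
Flip position 4: 0011110 → 0010110

0010110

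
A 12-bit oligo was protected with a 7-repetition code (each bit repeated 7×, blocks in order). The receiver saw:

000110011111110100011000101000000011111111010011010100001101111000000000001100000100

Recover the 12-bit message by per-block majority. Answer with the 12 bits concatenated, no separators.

Block 1 (0001100): 2 ones → 0
Block 2 (1111111): 7 ones → 1
Block 3 (0100011): 3 ones → 0
Block 4 (0001010): 2 ones → 0
Block 5 (0000001): 1 one → 0
Block 6 (1111111): 7 ones → 1
Block 7 (0100110): 3 ones → 0
Block 8 (1010000): 2 ones → 0
Block 9 (1101111): 6 ones → 1
Block 10 (0000000): 0 ones → 0
Block 11 (0000110): 2 ones → 0
Block 12 (0000100): 1 one → 0

010001001000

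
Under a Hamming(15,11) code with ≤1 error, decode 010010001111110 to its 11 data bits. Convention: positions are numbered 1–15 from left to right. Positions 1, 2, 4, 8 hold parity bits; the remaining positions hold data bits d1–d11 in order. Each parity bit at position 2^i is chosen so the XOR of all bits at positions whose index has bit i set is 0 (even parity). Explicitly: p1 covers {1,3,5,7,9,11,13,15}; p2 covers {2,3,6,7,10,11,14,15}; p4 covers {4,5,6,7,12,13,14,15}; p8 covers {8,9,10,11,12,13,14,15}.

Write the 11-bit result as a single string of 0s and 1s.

01001111110

s1 (pos 1,3,5,7,9,11,13,15): 0⊕0⊕1⊕0⊕1⊕1⊕1⊕0 = 0
s2 (pos 2,3,6,7,10,11,14,15): 1⊕0⊕0⊕0⊕1⊕1⊕1⊕0 = 0
s4 (pos 4,5,6,7,12,13,14,15): 0⊕1⊕0⊕0⊕1⊕1⊕1⊕0 = 0
s8 (pos 8,9,10,11,12,13,14,15): 0⊕1⊕1⊕1⊕1⊕1⊕1⊕0 = 0
Syndrome s8…s1 = 0000 → no error.
Read data bits from positions 3,5,6,7,9,10,11,12,13,14,15: 01001111110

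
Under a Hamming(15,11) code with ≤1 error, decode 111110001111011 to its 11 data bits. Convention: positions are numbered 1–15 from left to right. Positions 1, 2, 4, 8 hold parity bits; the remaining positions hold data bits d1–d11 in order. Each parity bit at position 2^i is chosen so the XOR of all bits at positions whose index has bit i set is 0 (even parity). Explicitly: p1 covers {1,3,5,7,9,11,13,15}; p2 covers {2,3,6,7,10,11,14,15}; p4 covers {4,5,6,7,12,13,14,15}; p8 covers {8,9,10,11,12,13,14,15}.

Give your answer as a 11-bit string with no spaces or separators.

s1 (pos 1,3,5,7,9,11,13,15): 1⊕1⊕1⊕0⊕1⊕1⊕0⊕1 = 0
s2 (pos 2,3,6,7,10,11,14,15): 1⊕1⊕0⊕0⊕1⊕1⊕1⊕1 = 0
s4 (pos 4,5,6,7,12,13,14,15): 1⊕1⊕0⊕0⊕1⊕0⊕1⊕1 = 1
s8 (pos 8,9,10,11,12,13,14,15): 0⊕1⊕1⊕1⊕1⊕0⊕1⊕1 = 0
Syndrome s8…s1 = 0100 → error at position 4.
Flip position 4: 111110001111011 → 111010001111011
Read data bits from positions 3,5,6,7,9,10,11,12,13,14,15: 11001111011

11001111011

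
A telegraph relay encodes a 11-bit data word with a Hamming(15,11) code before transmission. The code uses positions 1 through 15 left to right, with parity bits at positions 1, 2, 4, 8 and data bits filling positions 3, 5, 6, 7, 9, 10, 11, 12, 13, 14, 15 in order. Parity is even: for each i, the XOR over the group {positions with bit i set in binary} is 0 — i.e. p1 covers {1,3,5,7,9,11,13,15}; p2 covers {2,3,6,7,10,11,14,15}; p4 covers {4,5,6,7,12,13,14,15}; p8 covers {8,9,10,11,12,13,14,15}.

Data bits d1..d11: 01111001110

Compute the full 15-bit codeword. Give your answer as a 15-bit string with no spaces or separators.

010011101001110

Place data at non-parity positions: p1 p2 0 p4 1 1 1 p8 1 0 0 1 1 1 0
p1 (pos 1,3,5,7,9,11,13,15): XOR of data positions = 0⊕1⊕1⊕1⊕0⊕1⊕0 = 0
p2 (pos 2,3,6,7,10,11,14,15): XOR of data positions = 0⊕1⊕1⊕0⊕0⊕1⊕0 = 1
p4 (pos 4,5,6,7,12,13,14,15): XOR of data positions = 1⊕1⊕1⊕1⊕1⊕1⊕0 = 0
p8 (pos 8,9,10,11,12,13,14,15): XOR of data positions = 1⊕0⊕0⊕1⊕1⊕1⊕0 = 0
Codeword: 010011101001110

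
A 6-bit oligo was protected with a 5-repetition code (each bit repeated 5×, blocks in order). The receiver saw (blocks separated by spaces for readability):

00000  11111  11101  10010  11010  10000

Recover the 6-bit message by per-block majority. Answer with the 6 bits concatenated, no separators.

Block 1 (00000): 0 ones → 0
Block 2 (11111): 5 ones → 1
Block 3 (11101): 4 ones → 1
Block 4 (10010): 2 ones → 0
Block 5 (11010): 3 ones → 1
Block 6 (10000): 1 one → 0

011010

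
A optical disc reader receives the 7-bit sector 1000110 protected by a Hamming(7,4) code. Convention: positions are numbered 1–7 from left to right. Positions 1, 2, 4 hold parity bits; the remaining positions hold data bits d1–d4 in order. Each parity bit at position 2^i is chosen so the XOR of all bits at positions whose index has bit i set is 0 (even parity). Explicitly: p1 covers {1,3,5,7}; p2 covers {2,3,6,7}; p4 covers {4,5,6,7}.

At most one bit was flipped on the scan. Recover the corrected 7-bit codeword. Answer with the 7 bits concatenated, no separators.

s1 (pos 1,3,5,7): 1⊕0⊕1⊕0 = 0
s2 (pos 2,3,6,7): 0⊕0⊕1⊕0 = 1
s4 (pos 4,5,6,7): 0⊕1⊕1⊕0 = 0
Syndrome s4…s1 = 010 → error at position 2.
Flip position 2: 1000110 → 1100110

1100110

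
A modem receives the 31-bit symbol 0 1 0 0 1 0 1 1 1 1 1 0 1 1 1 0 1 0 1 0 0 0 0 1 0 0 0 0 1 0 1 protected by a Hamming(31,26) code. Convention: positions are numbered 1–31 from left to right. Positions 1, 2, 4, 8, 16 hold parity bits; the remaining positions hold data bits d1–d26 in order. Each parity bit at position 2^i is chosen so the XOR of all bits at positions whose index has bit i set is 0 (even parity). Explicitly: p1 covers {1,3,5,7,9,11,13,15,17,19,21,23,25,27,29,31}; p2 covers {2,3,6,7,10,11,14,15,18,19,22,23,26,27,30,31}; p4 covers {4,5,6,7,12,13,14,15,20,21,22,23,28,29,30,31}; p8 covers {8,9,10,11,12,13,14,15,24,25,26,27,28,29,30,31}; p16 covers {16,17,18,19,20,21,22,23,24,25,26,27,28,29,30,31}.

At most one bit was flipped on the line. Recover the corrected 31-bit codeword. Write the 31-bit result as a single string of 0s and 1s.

0100101111101110101100010000101

s1 (pos 1,3,5,7,9,11,13,15,17,19,21,23,25,27,29,31): 0⊕0⊕1⊕1⊕1⊕1⊕1⊕1⊕1⊕1⊕0⊕0⊕0⊕0⊕1⊕1 = 0
s2 (pos 2,3,6,7,10,11,14,15,18,19,22,23,26,27,30,31): 1⊕0⊕0⊕1⊕1⊕1⊕1⊕1⊕0⊕1⊕0⊕0⊕0⊕0⊕0⊕1 = 0
s4 (pos 4,5,6,7,12,13,14,15,20,21,22,23,28,29,30,31): 0⊕1⊕0⊕1⊕0⊕1⊕1⊕1⊕0⊕0⊕0⊕0⊕0⊕1⊕0⊕1 = 1
s8 (pos 8,9,10,11,12,13,14,15,24,25,26,27,28,29,30,31): 1⊕1⊕1⊕1⊕0⊕1⊕1⊕1⊕1⊕0⊕0⊕0⊕0⊕1⊕0⊕1 = 0
s16 (pos 16,17,18,19,20,21,22,23,24,25,26,27,28,29,30,31): 0⊕1⊕0⊕1⊕0⊕0⊕0⊕0⊕1⊕0⊕0⊕0⊕0⊕1⊕0⊕1 = 1
Syndrome s16…s1 = 10100 → error at position 20.
Flip position 20: 0100101111101110101000010000101 → 0100101111101110101100010000101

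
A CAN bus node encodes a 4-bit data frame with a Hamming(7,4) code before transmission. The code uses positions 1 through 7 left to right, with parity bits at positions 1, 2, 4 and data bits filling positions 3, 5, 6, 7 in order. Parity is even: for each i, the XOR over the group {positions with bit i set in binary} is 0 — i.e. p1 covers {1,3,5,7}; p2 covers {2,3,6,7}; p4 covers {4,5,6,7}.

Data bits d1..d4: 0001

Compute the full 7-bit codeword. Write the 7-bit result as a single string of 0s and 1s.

Place data at non-parity positions: p1 p2 0 p4 0 0 1
p1 (pos 1,3,5,7): XOR of data positions = 0⊕0⊕1 = 1
p2 (pos 2,3,6,7): XOR of data positions = 0⊕0⊕1 = 1
p4 (pos 4,5,6,7): XOR of data positions = 0⊕0⊕1 = 1
Codeword: 1101001

1101001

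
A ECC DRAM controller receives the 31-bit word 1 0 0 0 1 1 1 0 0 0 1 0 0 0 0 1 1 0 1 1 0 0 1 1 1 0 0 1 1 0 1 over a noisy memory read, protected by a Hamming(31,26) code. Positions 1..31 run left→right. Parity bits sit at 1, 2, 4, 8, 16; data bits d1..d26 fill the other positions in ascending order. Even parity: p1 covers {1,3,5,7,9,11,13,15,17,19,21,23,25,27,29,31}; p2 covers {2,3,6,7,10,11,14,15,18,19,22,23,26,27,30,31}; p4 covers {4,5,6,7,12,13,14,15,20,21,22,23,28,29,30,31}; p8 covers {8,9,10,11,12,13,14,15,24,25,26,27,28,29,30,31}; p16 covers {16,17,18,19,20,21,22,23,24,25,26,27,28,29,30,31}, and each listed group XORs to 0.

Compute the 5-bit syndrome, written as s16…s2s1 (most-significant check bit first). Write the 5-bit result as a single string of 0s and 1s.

s1 (pos 1,3,5,7,9,11,13,15,17,19,21,23,25,27,29,31): 1⊕0⊕1⊕1⊕0⊕1⊕0⊕0⊕1⊕1⊕0⊕1⊕1⊕0⊕1⊕1 = 0
s2 (pos 2,3,6,7,10,11,14,15,18,19,22,23,26,27,30,31): 0⊕0⊕1⊕1⊕0⊕1⊕0⊕0⊕0⊕1⊕0⊕1⊕0⊕0⊕0⊕1 = 0
s4 (pos 4,5,6,7,12,13,14,15,20,21,22,23,28,29,30,31): 0⊕1⊕1⊕1⊕0⊕0⊕0⊕0⊕1⊕0⊕0⊕1⊕1⊕1⊕0⊕1 = 0
s8 (pos 8,9,10,11,12,13,14,15,24,25,26,27,28,29,30,31): 0⊕0⊕0⊕1⊕0⊕0⊕0⊕0⊕1⊕1⊕0⊕0⊕1⊕1⊕0⊕1 = 0
s16 (pos 16,17,18,19,20,21,22,23,24,25,26,27,28,29,30,31): 1⊕1⊕0⊕1⊕1⊕0⊕0⊕1⊕1⊕1⊕0⊕0⊕1⊕1⊕0⊕1 = 0
Syndrome s16…s1 = 00000 → no error.

00000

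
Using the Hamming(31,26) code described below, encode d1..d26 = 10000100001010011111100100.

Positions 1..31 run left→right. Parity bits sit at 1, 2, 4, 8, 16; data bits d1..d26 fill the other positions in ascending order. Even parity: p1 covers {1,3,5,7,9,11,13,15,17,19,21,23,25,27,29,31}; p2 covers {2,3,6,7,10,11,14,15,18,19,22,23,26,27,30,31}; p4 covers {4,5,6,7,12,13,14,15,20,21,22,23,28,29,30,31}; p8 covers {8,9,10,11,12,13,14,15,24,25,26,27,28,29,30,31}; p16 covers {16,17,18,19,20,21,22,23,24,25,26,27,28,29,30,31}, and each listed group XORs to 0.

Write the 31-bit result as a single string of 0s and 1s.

Place data at non-parity positions: p1 p2 1 p4 0 0 0 p8 0 1 0 0 0 0 1 p16 0 1 0 0 1 1 1 1 1 1 0 0 1 0 0
p1 (pos 1,3,5,7,9,11,13,15,17,19,21,23,25,27,29,31): XOR of data positions = 1⊕0⊕0⊕0⊕0⊕0⊕1⊕0⊕0⊕1⊕1⊕1⊕0⊕1⊕0 = 0
p2 (pos 2,3,6,7,10,11,14,15,18,19,22,23,26,27,30,31): XOR of data positions = 1⊕0⊕0⊕1⊕0⊕0⊕1⊕1⊕0⊕1⊕1⊕1⊕0⊕0⊕0 = 1
p4 (pos 4,5,6,7,12,13,14,15,20,21,22,23,28,29,30,31): XOR of data positions = 0⊕0⊕0⊕0⊕0⊕0⊕1⊕0⊕1⊕1⊕1⊕0⊕1⊕0⊕0 = 1
p8 (pos 8,9,10,11,12,13,14,15,24,25,26,27,28,29,30,31): XOR of data positions = 0⊕1⊕0⊕0⊕0⊕0⊕1⊕1⊕1⊕1⊕0⊕0⊕1⊕0⊕0 = 0
p16 (pos 16,17,18,19,20,21,22,23,24,25,26,27,28,29,30,31): XOR of data positions = 0⊕1⊕0⊕0⊕1⊕1⊕1⊕1⊕1⊕1⊕0⊕0⊕1⊕0⊕0 = 0
Codeword: 0111000001000010010011111100100

0111000001000010010011111100100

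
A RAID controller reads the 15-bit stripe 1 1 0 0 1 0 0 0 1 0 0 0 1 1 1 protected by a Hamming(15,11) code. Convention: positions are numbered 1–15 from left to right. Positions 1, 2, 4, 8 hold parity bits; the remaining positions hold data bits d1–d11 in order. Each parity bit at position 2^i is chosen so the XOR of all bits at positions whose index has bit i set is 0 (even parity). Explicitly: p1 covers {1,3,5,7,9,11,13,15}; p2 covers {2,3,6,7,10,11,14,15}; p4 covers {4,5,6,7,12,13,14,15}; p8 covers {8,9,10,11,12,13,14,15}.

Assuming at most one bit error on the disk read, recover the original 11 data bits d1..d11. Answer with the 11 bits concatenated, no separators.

11001000111

s1 (pos 1,3,5,7,9,11,13,15): 1⊕0⊕1⊕0⊕1⊕0⊕1⊕1 = 1
s2 (pos 2,3,6,7,10,11,14,15): 1⊕0⊕0⊕0⊕0⊕0⊕1⊕1 = 1
s4 (pos 4,5,6,7,12,13,14,15): 0⊕1⊕0⊕0⊕0⊕1⊕1⊕1 = 0
s8 (pos 8,9,10,11,12,13,14,15): 0⊕1⊕0⊕0⊕0⊕1⊕1⊕1 = 0
Syndrome s8…s1 = 0011 → error at position 3.
Flip position 3: 110010001000111 → 111010001000111
Read data bits from positions 3,5,6,7,9,10,11,12,13,14,15: 11001000111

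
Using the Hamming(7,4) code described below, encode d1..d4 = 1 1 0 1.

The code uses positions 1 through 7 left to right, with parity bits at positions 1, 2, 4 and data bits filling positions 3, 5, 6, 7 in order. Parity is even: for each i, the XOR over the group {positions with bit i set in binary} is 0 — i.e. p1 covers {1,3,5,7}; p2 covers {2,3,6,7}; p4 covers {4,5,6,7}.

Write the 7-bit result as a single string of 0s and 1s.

1010101

Place data at non-parity positions: p1 p2 1 p4 1 0 1
p1 (pos 1,3,5,7): XOR of data positions = 1⊕1⊕1 = 1
p2 (pos 2,3,6,7): XOR of data positions = 1⊕0⊕1 = 0
p4 (pos 4,5,6,7): XOR of data positions = 1⊕0⊕1 = 0
Codeword: 1010101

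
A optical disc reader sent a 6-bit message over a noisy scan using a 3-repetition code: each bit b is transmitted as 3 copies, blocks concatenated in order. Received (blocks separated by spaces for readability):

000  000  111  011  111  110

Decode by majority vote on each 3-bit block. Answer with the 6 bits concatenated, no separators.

001111

Block 1 (000): 0 ones → 0
Block 2 (000): 0 ones → 0
Block 3 (111): 3 ones → 1
Block 4 (011): 2 ones → 1
Block 5 (111): 3 ones → 1
Block 6 (110): 2 ones → 1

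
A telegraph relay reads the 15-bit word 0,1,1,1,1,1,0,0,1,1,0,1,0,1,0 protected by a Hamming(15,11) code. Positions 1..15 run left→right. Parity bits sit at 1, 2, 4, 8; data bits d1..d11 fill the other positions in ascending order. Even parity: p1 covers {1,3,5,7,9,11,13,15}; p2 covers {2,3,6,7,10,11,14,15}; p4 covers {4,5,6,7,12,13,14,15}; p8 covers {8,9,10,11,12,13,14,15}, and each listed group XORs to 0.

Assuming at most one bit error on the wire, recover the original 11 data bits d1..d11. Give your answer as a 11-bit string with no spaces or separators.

s1 (pos 1,3,5,7,9,11,13,15): 0⊕1⊕1⊕0⊕1⊕0⊕0⊕0 = 1
s2 (pos 2,3,6,7,10,11,14,15): 1⊕1⊕1⊕0⊕1⊕0⊕1⊕0 = 1
s4 (pos 4,5,6,7,12,13,14,15): 1⊕1⊕1⊕0⊕1⊕0⊕1⊕0 = 1
s8 (pos 8,9,10,11,12,13,14,15): 0⊕1⊕1⊕0⊕1⊕0⊕1⊕0 = 0
Syndrome s8…s1 = 0111 → error at position 7.
Flip position 7: 011111001101010 → 011111101101010
Read data bits from positions 3,5,6,7,9,10,11,12,13,14,15: 11111101010

11111101010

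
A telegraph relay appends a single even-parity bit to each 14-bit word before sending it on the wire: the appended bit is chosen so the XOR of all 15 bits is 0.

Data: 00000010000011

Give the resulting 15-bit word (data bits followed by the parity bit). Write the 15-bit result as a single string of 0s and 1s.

000000100000111

XOR of the 14 data bits: 0⊕0⊕0⊕0⊕0⊕0⊕1⊕0⊕0⊕0⊕0⊕0⊕1⊕1 = 1
Parity bit = 1 (so all 15 bits XOR to 0).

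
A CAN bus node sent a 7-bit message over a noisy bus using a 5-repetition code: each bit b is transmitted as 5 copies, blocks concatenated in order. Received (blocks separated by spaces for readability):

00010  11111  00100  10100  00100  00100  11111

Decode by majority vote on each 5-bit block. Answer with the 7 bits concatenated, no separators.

Block 1 (00010): 1 one → 0
Block 2 (11111): 5 ones → 1
Block 3 (00100): 1 one → 0
Block 4 (10100): 2 ones → 0
Block 5 (00100): 1 one → 0
Block 6 (00100): 1 one → 0
Block 7 (11111): 5 ones → 1

0100001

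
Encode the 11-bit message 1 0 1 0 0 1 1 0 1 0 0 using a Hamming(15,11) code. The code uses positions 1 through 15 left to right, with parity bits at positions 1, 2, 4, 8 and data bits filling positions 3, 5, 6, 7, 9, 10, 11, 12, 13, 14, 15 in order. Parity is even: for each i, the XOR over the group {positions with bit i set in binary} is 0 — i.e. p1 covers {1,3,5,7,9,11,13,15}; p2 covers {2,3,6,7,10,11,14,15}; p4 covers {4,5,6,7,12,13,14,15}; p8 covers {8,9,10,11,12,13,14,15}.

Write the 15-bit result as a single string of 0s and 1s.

Place data at non-parity positions: p1 p2 1 p4 0 1 0 p8 0 1 1 0 1 0 0
p1 (pos 1,3,5,7,9,11,13,15): XOR of data positions = 1⊕0⊕0⊕0⊕1⊕1⊕0 = 1
p2 (pos 2,3,6,7,10,11,14,15): XOR of data positions = 1⊕1⊕0⊕1⊕1⊕0⊕0 = 0
p4 (pos 4,5,6,7,12,13,14,15): XOR of data positions = 0⊕1⊕0⊕0⊕1⊕0⊕0 = 0
p8 (pos 8,9,10,11,12,13,14,15): XOR of data positions = 0⊕1⊕1⊕0⊕1⊕0⊕0 = 1
Codeword: 101001010110100

101001010110100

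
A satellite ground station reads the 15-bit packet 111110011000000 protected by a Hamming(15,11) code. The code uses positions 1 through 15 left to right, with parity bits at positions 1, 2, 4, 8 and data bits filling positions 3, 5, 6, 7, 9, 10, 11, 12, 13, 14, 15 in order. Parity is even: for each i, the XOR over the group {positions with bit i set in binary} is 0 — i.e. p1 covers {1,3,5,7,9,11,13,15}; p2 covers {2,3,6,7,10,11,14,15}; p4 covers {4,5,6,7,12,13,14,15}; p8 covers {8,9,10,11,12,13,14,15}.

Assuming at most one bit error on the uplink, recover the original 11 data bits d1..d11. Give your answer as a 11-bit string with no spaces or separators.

11001000000

s1 (pos 1,3,5,7,9,11,13,15): 1⊕1⊕1⊕0⊕1⊕0⊕0⊕0 = 0
s2 (pos 2,3,6,7,10,11,14,15): 1⊕1⊕0⊕0⊕0⊕0⊕0⊕0 = 0
s4 (pos 4,5,6,7,12,13,14,15): 1⊕1⊕0⊕0⊕0⊕0⊕0⊕0 = 0
s8 (pos 8,9,10,11,12,13,14,15): 1⊕1⊕0⊕0⊕0⊕0⊕0⊕0 = 0
Syndrome s8…s1 = 0000 → no error.
Read data bits from positions 3,5,6,7,9,10,11,12,13,14,15: 11001000000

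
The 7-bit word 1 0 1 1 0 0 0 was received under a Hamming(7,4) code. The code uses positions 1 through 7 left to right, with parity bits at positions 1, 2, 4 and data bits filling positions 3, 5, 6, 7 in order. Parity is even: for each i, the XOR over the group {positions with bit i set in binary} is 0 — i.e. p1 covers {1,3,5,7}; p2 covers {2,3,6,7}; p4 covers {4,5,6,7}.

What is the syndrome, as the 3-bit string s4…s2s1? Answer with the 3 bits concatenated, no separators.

s1 (pos 1,3,5,7): 1⊕1⊕0⊕0 = 0
s2 (pos 2,3,6,7): 0⊕1⊕0⊕0 = 1
s4 (pos 4,5,6,7): 1⊕0⊕0⊕0 = 1
Syndrome s4…s1 = 110 → error at position 6.

110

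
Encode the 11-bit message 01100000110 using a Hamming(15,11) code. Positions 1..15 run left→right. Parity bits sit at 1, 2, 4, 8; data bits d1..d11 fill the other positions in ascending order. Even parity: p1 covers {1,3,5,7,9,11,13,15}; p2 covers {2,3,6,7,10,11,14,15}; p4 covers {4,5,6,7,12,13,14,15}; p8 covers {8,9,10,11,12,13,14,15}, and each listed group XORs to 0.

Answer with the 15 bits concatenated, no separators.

000011000000110

Place data at non-parity positions: p1 p2 0 p4 1 1 0 p8 0 0 0 0 1 1 0
p1 (pos 1,3,5,7,9,11,13,15): XOR of data positions = 0⊕1⊕0⊕0⊕0⊕1⊕0 = 0
p2 (pos 2,3,6,7,10,11,14,15): XOR of data positions = 0⊕1⊕0⊕0⊕0⊕1⊕0 = 0
p4 (pos 4,5,6,7,12,13,14,15): XOR of data positions = 1⊕1⊕0⊕0⊕1⊕1⊕0 = 0
p8 (pos 8,9,10,11,12,13,14,15): XOR of data positions = 0⊕0⊕0⊕0⊕1⊕1⊕0 = 0
Codeword: 000011000000110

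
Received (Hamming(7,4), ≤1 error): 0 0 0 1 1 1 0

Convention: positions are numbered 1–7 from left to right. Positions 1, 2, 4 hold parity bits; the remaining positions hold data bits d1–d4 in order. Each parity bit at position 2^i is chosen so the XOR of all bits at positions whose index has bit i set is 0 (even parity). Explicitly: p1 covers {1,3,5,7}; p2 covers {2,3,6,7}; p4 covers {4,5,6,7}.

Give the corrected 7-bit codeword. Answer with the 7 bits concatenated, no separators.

0001111

s1 (pos 1,3,5,7): 0⊕0⊕1⊕0 = 1
s2 (pos 2,3,6,7): 0⊕0⊕1⊕0 = 1
s4 (pos 4,5,6,7): 1⊕1⊕1⊕0 = 1
Syndrome s4…s1 = 111 → error at position 7.
Flip position 7: 0001110 → 0001111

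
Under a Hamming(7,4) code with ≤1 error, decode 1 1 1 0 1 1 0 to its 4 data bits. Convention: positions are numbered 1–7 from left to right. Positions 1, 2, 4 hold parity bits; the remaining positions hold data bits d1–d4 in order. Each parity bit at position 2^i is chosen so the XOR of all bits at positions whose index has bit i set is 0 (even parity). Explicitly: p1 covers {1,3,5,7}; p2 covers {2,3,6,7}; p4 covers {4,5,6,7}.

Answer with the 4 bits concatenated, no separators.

s1 (pos 1,3,5,7): 1⊕1⊕1⊕0 = 1
s2 (pos 2,3,6,7): 1⊕1⊕1⊕0 = 1
s4 (pos 4,5,6,7): 0⊕1⊕1⊕0 = 0
Syndrome s4…s1 = 011 → error at position 3.
Flip position 3: 1110110 → 1100110
Read data bits from positions 3,5,6,7: 0110

0110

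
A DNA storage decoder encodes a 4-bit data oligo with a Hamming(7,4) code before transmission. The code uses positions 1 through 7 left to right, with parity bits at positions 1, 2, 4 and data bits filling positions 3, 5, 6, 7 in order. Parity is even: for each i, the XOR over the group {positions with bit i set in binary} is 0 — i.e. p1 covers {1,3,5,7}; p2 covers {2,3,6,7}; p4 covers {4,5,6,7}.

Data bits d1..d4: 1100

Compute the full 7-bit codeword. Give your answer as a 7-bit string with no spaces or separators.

Place data at non-parity positions: p1 p2 1 p4 1 0 0
p1 (pos 1,3,5,7): XOR of data positions = 1⊕1⊕0 = 0
p2 (pos 2,3,6,7): XOR of data positions = 1⊕0⊕0 = 1
p4 (pos 4,5,6,7): XOR of data positions = 1⊕0⊕0 = 1
Codeword: 0111100

0111100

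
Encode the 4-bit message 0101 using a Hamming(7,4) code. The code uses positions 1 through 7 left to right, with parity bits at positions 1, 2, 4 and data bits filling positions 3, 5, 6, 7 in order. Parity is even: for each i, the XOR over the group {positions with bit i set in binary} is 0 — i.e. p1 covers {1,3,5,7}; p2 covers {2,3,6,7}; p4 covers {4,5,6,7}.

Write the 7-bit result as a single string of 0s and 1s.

0100101

Place data at non-parity positions: p1 p2 0 p4 1 0 1
p1 (pos 1,3,5,7): XOR of data positions = 0⊕1⊕1 = 0
p2 (pos 2,3,6,7): XOR of data positions = 0⊕0⊕1 = 1
p4 (pos 4,5,6,7): XOR of data positions = 1⊕0⊕1 = 0
Codeword: 0100101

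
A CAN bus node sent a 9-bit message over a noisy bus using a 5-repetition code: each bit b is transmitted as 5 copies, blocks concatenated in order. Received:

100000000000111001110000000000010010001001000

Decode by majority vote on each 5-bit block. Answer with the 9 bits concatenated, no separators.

Block 1 (10000): 1 one → 0
Block 2 (00000): 0 ones → 0
Block 3 (00111): 3 ones → 1
Block 4 (00111): 3 ones → 1
Block 5 (00000): 0 ones → 0
Block 6 (00000): 0 ones → 0
Block 7 (01001): 2 ones → 0
Block 8 (00010): 1 one → 0
Block 9 (01000): 1 one → 0

001100000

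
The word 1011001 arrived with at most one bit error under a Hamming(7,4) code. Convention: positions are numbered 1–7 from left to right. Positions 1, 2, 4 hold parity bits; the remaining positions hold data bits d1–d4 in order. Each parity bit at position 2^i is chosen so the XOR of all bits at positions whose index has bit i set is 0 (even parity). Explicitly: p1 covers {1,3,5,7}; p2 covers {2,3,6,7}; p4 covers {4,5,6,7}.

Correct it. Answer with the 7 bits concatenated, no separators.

s1 (pos 1,3,5,7): 1⊕1⊕0⊕1 = 1
s2 (pos 2,3,6,7): 0⊕1⊕0⊕1 = 0
s4 (pos 4,5,6,7): 1⊕0⊕0⊕1 = 0
Syndrome s4…s1 = 001 → error at position 1.
Flip position 1: 1011001 → 0011001

0011001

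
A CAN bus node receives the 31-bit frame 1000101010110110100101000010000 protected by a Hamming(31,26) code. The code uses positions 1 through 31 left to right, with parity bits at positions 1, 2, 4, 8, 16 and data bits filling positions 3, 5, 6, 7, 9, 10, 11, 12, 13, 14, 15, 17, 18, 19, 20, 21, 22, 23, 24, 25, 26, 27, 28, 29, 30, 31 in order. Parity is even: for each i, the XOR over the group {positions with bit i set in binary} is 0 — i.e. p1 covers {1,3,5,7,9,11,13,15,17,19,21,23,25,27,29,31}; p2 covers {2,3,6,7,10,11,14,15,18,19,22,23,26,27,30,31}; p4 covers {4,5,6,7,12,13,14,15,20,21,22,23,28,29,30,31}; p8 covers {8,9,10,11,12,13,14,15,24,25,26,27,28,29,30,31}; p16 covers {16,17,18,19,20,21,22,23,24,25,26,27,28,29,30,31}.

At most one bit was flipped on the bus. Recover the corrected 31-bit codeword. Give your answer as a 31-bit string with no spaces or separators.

s1 (pos 1,3,5,7,9,11,13,15,17,19,21,23,25,27,29,31): 1⊕0⊕1⊕1⊕1⊕1⊕0⊕1⊕1⊕0⊕0⊕0⊕0⊕1⊕0⊕0 = 0
s2 (pos 2,3,6,7,10,11,14,15,18,19,22,23,26,27,30,31): 0⊕0⊕0⊕1⊕0⊕1⊕1⊕1⊕0⊕0⊕1⊕0⊕0⊕1⊕0⊕0 = 0
s4 (pos 4,5,6,7,12,13,14,15,20,21,22,23,28,29,30,31): 0⊕1⊕0⊕1⊕1⊕0⊕1⊕1⊕1⊕0⊕1⊕0⊕0⊕0⊕0⊕0 = 1
s8 (pos 8,9,10,11,12,13,14,15,24,25,26,27,28,29,30,31): 0⊕1⊕0⊕1⊕1⊕0⊕1⊕1⊕0⊕0⊕0⊕1⊕0⊕0⊕0⊕0 = 0
s16 (pos 16,17,18,19,20,21,22,23,24,25,26,27,28,29,30,31): 0⊕1⊕0⊕0⊕1⊕0⊕1⊕0⊕0⊕0⊕0⊕1⊕0⊕0⊕0⊕0 = 0
Syndrome s16…s1 = 00100 → error at position 4.
Flip position 4: 1000101010110110100101000010000 → 1001101010110110100101000010000

1001101010110110100101000010000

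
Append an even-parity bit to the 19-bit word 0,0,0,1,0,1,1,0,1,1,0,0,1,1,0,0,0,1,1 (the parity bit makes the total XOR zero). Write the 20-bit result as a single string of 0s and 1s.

XOR of the 19 data bits: 0⊕0⊕0⊕1⊕0⊕1⊕1⊕0⊕1⊕1⊕0⊕0⊕1⊕1⊕0⊕0⊕0⊕1⊕1 = 1
Parity bit = 1 (so all 20 bits XOR to 0).

00010110110011000111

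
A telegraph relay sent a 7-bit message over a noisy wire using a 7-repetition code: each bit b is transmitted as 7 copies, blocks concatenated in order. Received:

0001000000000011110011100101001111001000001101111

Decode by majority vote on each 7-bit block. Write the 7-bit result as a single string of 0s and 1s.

0011101

Block 1 (0001000): 1 one → 0
Block 2 (0000000): 0 ones → 0
Block 3 (1111001): 5 ones → 1
Block 4 (1100101): 4 ones → 1
Block 5 (0011110): 4 ones → 1
Block 6 (0100000): 1 one → 0
Block 7 (1101111): 6 ones → 1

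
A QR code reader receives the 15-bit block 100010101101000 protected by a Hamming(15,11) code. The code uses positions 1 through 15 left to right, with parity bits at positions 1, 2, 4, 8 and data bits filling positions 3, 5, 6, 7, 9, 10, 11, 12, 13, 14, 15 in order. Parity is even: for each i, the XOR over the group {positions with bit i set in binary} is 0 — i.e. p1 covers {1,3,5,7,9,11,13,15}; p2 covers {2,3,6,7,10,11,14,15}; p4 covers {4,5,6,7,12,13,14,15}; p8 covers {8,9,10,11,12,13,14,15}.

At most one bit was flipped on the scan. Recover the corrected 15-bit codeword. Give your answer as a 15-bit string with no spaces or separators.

100010101100000

s1 (pos 1,3,5,7,9,11,13,15): 1⊕0⊕1⊕1⊕1⊕0⊕0⊕0 = 0
s2 (pos 2,3,6,7,10,11,14,15): 0⊕0⊕0⊕1⊕1⊕0⊕0⊕0 = 0
s4 (pos 4,5,6,7,12,13,14,15): 0⊕1⊕0⊕1⊕1⊕0⊕0⊕0 = 1
s8 (pos 8,9,10,11,12,13,14,15): 0⊕1⊕1⊕0⊕1⊕0⊕0⊕0 = 1
Syndrome s8…s1 = 1100 → error at position 12.
Flip position 12: 100010101101000 → 100010101100000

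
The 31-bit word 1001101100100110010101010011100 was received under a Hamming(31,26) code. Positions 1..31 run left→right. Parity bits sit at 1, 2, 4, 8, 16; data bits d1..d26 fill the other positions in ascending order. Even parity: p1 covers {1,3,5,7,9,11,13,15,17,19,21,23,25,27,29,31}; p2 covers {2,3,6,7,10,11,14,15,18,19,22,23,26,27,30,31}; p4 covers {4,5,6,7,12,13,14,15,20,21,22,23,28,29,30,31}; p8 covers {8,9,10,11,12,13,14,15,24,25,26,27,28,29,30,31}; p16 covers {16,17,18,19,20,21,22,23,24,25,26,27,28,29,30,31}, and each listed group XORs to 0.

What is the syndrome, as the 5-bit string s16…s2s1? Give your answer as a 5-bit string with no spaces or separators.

10111

s1 (pos 1,3,5,7,9,11,13,15,17,19,21,23,25,27,29,31): 1⊕0⊕1⊕1⊕0⊕1⊕0⊕1⊕0⊕0⊕0⊕0⊕0⊕1⊕1⊕0 = 1
s2 (pos 2,3,6,7,10,11,14,15,18,19,22,23,26,27,30,31): 0⊕0⊕0⊕1⊕0⊕1⊕1⊕1⊕1⊕0⊕1⊕0⊕0⊕1⊕0⊕0 = 1
s4 (pos 4,5,6,7,12,13,14,15,20,21,22,23,28,29,30,31): 1⊕1⊕0⊕1⊕0⊕0⊕1⊕1⊕1⊕0⊕1⊕0⊕1⊕1⊕0⊕0 = 1
s8 (pos 8,9,10,11,12,13,14,15,24,25,26,27,28,29,30,31): 1⊕0⊕0⊕1⊕0⊕0⊕1⊕1⊕1⊕0⊕0⊕1⊕1⊕1⊕0⊕0 = 0
s16 (pos 16,17,18,19,20,21,22,23,24,25,26,27,28,29,30,31): 0⊕0⊕1⊕0⊕1⊕0⊕1⊕0⊕1⊕0⊕0⊕1⊕1⊕1⊕0⊕0 = 1
Syndrome s16…s1 = 10111 → error at position 23.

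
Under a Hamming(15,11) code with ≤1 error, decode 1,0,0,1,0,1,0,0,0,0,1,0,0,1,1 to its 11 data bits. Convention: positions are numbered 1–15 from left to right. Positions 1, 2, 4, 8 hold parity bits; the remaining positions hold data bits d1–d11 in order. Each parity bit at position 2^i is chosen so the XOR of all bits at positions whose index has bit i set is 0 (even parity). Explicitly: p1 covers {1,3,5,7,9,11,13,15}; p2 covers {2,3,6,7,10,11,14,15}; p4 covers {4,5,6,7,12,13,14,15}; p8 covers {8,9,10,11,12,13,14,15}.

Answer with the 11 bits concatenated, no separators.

s1 (pos 1,3,5,7,9,11,13,15): 1⊕0⊕0⊕0⊕0⊕1⊕0⊕1 = 1
s2 (pos 2,3,6,7,10,11,14,15): 0⊕0⊕1⊕0⊕0⊕1⊕1⊕1 = 0
s4 (pos 4,5,6,7,12,13,14,15): 1⊕0⊕1⊕0⊕0⊕0⊕1⊕1 = 0
s8 (pos 8,9,10,11,12,13,14,15): 0⊕0⊕0⊕1⊕0⊕0⊕1⊕1 = 1
Syndrome s8…s1 = 1001 → error at position 9.
Flip position 9: 100101000010011 → 100101001010011
Read data bits from positions 3,5,6,7,9,10,11,12,13,14,15: 00101010011

00101010011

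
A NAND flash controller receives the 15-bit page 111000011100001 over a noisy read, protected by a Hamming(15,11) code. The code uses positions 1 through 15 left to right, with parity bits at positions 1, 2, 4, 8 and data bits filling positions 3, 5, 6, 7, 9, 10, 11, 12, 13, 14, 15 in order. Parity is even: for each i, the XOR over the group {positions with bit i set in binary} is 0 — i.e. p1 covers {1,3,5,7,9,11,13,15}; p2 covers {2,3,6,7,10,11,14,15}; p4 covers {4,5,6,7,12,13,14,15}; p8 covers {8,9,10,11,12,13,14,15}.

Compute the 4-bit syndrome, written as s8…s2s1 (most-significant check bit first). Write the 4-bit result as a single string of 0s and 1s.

0100

s1 (pos 1,3,5,7,9,11,13,15): 1⊕1⊕0⊕0⊕1⊕0⊕0⊕1 = 0
s2 (pos 2,3,6,7,10,11,14,15): 1⊕1⊕0⊕0⊕1⊕0⊕0⊕1 = 0
s4 (pos 4,5,6,7,12,13,14,15): 0⊕0⊕0⊕0⊕0⊕0⊕0⊕1 = 1
s8 (pos 8,9,10,11,12,13,14,15): 1⊕1⊕1⊕0⊕0⊕0⊕0⊕1 = 0
Syndrome s8…s1 = 0100 → error at position 4.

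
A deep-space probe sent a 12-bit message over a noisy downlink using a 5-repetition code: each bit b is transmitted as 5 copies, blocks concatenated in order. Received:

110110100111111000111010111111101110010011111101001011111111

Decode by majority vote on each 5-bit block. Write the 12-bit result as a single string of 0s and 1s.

Block 1 (11011): 4 ones → 1
Block 2 (01001): 2 ones → 0
Block 3 (11111): 5 ones → 1
Block 4 (00011): 2 ones → 0
Block 5 (10101): 3 ones → 1
Block 6 (11111): 5 ones → 1
Block 7 (10111): 4 ones → 1
Block 8 (00100): 1 one → 0
Block 9 (11111): 5 ones → 1
Block 10 (10100): 2 ones → 0
Block 11 (10111): 4 ones → 1
Block 12 (11111): 5 ones → 1

101011101011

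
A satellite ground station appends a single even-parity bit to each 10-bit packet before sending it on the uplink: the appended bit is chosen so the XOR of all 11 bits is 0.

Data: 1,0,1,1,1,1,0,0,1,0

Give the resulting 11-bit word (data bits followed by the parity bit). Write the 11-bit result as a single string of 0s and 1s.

XOR of the 10 data bits: 1⊕0⊕1⊕1⊕1⊕1⊕0⊕0⊕1⊕0 = 0
Parity bit = 0 (so all 11 bits XOR to 0).

10111100100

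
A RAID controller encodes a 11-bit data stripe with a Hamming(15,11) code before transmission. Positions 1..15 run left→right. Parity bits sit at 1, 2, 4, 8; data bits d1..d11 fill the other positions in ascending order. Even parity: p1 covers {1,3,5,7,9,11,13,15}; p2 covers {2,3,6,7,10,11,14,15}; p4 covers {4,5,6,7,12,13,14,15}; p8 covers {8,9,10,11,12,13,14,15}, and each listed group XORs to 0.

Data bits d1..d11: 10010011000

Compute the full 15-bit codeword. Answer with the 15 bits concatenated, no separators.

Place data at non-parity positions: p1 p2 1 p4 0 0 1 p8 0 0 1 1 0 0 0
p1 (pos 1,3,5,7,9,11,13,15): XOR of data positions = 1⊕0⊕1⊕0⊕1⊕0⊕0 = 1
p2 (pos 2,3,6,7,10,11,14,15): XOR of data positions = 1⊕0⊕1⊕0⊕1⊕0⊕0 = 1
p4 (pos 4,5,6,7,12,13,14,15): XOR of data positions = 0⊕0⊕1⊕1⊕0⊕0⊕0 = 0
p8 (pos 8,9,10,11,12,13,14,15): XOR of data positions = 0⊕0⊕1⊕1⊕0⊕0⊕0 = 0
Codeword: 111000100011000

111000100011000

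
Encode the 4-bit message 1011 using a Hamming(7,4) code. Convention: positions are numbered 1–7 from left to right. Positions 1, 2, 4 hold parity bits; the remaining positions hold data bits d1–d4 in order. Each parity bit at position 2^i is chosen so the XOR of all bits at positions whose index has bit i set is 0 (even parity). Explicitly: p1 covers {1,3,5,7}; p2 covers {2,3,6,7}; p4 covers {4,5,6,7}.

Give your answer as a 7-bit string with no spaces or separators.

Place data at non-parity positions: p1 p2 1 p4 0 1 1
p1 (pos 1,3,5,7): XOR of data positions = 1⊕0⊕1 = 0
p2 (pos 2,3,6,7): XOR of data positions = 1⊕1⊕1 = 1
p4 (pos 4,5,6,7): XOR of data positions = 0⊕1⊕1 = 0
Codeword: 0110011

0110011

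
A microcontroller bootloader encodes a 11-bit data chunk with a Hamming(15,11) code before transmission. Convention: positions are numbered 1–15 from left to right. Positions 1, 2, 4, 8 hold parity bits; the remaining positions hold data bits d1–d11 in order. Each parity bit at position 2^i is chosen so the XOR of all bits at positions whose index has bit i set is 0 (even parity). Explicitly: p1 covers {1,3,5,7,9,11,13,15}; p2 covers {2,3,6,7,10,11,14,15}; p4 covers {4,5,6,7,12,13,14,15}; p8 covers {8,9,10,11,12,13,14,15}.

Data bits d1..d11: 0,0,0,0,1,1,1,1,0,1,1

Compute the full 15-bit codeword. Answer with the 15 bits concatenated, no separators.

Place data at non-parity positions: p1 p2 0 p4 0 0 0 p8 1 1 1 1 0 1 1
p1 (pos 1,3,5,7,9,11,13,15): XOR of data positions = 0⊕0⊕0⊕1⊕1⊕0⊕1 = 1
p2 (pos 2,3,6,7,10,11,14,15): XOR of data positions = 0⊕0⊕0⊕1⊕1⊕1⊕1 = 0
p4 (pos 4,5,6,7,12,13,14,15): XOR of data positions = 0⊕0⊕0⊕1⊕0⊕1⊕1 = 1
p8 (pos 8,9,10,11,12,13,14,15): XOR of data positions = 1⊕1⊕1⊕1⊕0⊕1⊕1 = 0
Codeword: 100100001111011

100100001111011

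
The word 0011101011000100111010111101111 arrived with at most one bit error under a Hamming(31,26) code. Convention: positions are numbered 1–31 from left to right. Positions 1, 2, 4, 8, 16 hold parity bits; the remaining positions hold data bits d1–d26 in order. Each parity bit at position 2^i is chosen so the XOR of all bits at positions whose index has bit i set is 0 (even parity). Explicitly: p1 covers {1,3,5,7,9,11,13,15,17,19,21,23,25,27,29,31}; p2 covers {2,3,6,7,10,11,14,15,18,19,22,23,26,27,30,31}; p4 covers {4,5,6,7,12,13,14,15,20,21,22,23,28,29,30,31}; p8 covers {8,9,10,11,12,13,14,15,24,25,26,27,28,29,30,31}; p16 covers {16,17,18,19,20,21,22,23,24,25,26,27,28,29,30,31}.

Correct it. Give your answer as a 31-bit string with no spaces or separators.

s1 (pos 1,3,5,7,9,11,13,15,17,19,21,23,25,27,29,31): 0⊕1⊕1⊕1⊕1⊕0⊕0⊕0⊕1⊕1⊕1⊕1⊕1⊕0⊕1⊕1 = 1
s2 (pos 2,3,6,7,10,11,14,15,18,19,22,23,26,27,30,31): 0⊕1⊕0⊕1⊕1⊕0⊕1⊕0⊕1⊕1⊕0⊕1⊕1⊕0⊕1⊕1 = 0
s4 (pos 4,5,6,7,12,13,14,15,20,21,22,23,28,29,30,31): 1⊕1⊕0⊕1⊕0⊕0⊕1⊕0⊕0⊕1⊕0⊕1⊕1⊕1⊕1⊕1 = 0
s8 (pos 8,9,10,11,12,13,14,15,24,25,26,27,28,29,30,31): 0⊕1⊕1⊕0⊕0⊕0⊕1⊕0⊕1⊕1⊕1⊕0⊕1⊕1⊕1⊕1 = 0
s16 (pos 16,17,18,19,20,21,22,23,24,25,26,27,28,29,30,31): 0⊕1⊕1⊕1⊕0⊕1⊕0⊕1⊕1⊕1⊕1⊕0⊕1⊕1⊕1⊕1 = 0
Syndrome s16…s1 = 00001 → error at position 1.
Flip position 1: 0011101011000100111010111101111 → 1011101011000100111010111101111

1011101011000100111010111101111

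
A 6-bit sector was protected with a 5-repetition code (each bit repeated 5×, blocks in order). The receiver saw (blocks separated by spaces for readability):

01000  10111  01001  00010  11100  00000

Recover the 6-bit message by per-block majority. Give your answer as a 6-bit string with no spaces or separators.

010010

Block 1 (01000): 1 one → 0
Block 2 (10111): 4 ones → 1
Block 3 (01001): 2 ones → 0
Block 4 (00010): 1 one → 0
Block 5 (11100): 3 ones → 1
Block 6 (00000): 0 ones → 0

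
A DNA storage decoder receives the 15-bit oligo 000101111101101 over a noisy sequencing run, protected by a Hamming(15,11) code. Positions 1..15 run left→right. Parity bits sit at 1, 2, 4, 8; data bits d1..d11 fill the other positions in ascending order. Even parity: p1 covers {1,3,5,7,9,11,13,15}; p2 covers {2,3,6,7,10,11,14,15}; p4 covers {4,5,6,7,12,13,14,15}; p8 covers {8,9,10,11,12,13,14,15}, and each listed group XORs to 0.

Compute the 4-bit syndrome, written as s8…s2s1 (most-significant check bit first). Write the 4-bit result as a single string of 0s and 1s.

s1 (pos 1,3,5,7,9,11,13,15): 0⊕0⊕0⊕1⊕1⊕0⊕1⊕1 = 0
s2 (pos 2,3,6,7,10,11,14,15): 0⊕0⊕1⊕1⊕1⊕0⊕0⊕1 = 0
s4 (pos 4,5,6,7,12,13,14,15): 1⊕0⊕1⊕1⊕1⊕1⊕0⊕1 = 0
s8 (pos 8,9,10,11,12,13,14,15): 1⊕1⊕1⊕0⊕1⊕1⊕0⊕1 = 0
Syndrome s8…s1 = 0000 → no error.

0000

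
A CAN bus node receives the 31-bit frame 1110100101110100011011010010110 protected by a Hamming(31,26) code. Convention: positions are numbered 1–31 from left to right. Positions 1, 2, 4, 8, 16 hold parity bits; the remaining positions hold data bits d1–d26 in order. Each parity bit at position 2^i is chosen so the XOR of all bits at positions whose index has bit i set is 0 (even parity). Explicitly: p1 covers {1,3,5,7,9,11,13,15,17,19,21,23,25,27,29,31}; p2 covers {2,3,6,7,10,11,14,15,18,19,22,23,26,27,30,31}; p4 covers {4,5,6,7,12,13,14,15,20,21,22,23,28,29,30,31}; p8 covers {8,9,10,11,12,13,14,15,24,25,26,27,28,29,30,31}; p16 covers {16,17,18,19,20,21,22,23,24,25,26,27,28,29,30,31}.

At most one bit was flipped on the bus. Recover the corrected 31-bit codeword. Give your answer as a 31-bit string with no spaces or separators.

s1 (pos 1,3,5,7,9,11,13,15,17,19,21,23,25,27,29,31): 1⊕1⊕1⊕0⊕0⊕1⊕0⊕0⊕0⊕1⊕1⊕0⊕0⊕1⊕1⊕0 = 0
s2 (pos 2,3,6,7,10,11,14,15,18,19,22,23,26,27,30,31): 1⊕1⊕0⊕0⊕1⊕1⊕1⊕0⊕1⊕1⊕1⊕0⊕0⊕1⊕1⊕0 = 0
s4 (pos 4,5,6,7,12,13,14,15,20,21,22,23,28,29,30,31): 0⊕1⊕0⊕0⊕1⊕0⊕1⊕0⊕0⊕1⊕1⊕0⊕0⊕1⊕1⊕0 = 1
s8 (pos 8,9,10,11,12,13,14,15,24,25,26,27,28,29,30,31): 1⊕0⊕1⊕1⊕1⊕0⊕1⊕0⊕1⊕0⊕0⊕1⊕0⊕1⊕1⊕0 = 1
s16 (pos 16,17,18,19,20,21,22,23,24,25,26,27,28,29,30,31): 0⊕0⊕1⊕1⊕0⊕1⊕1⊕0⊕1⊕0⊕0⊕1⊕0⊕1⊕1⊕0 = 0
Syndrome s16…s1 = 01100 → error at position 12.
Flip position 12: 1110100101110100011011010010110 → 1110100101100100011011010010110

1110100101100100011011010010110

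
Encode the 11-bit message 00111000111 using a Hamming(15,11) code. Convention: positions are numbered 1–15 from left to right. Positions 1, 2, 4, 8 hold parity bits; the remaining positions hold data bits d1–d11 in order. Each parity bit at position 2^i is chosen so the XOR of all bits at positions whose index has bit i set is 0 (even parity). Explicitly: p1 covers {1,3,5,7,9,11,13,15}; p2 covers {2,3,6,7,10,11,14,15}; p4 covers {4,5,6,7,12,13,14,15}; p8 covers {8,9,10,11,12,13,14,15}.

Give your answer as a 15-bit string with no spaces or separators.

Place data at non-parity positions: p1 p2 0 p4 0 1 1 p8 1 0 0 0 1 1 1
p1 (pos 1,3,5,7,9,11,13,15): XOR of data positions = 0⊕0⊕1⊕1⊕0⊕1⊕1 = 0
p2 (pos 2,3,6,7,10,11,14,15): XOR of data positions = 0⊕1⊕1⊕0⊕0⊕1⊕1 = 0
p4 (pos 4,5,6,7,12,13,14,15): XOR of data positions = 0⊕1⊕1⊕0⊕1⊕1⊕1 = 1
p8 (pos 8,9,10,11,12,13,14,15): XOR of data positions = 1⊕0⊕0⊕0⊕1⊕1⊕1 = 0
Codeword: 000101101000111

000101101000111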